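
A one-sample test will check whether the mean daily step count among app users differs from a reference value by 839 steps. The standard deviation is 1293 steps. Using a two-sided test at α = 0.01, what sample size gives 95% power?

43

For a one-sample z-test, n = ((z_{α/2} + z_β)·σ/δ)².
z_{α/2} = 2.576 (two-sided α = 0.01); z_β = 1.645 (power 95% → β = 0.05).
n = (4.221 × 1293 / 839)² = 42.32
Round up: n = 43.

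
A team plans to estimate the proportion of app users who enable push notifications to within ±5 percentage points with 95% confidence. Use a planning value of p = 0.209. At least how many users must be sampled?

For a proportion with margin E = 0.05 at 95% confidence, z = 1.960.
n = p̂(1−p̂)(z/E)² = 0.209 × 0.791 × (1.960/0.05)² = 254.04
Round up: n = 255.

n = 255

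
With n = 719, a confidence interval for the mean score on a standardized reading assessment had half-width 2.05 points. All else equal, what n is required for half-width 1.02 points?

Margin of error scales as 1/√n, so n₂ = n₁·(E₁/E₂)².
n₂ = 719 × (2.05/1.02)² = 719 × 4.039 = 2904.04
Round up: n₂ = 2905.

2905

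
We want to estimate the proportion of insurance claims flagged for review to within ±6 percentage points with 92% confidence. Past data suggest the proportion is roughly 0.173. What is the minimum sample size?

For a proportion with margin E = 0.06 at 92% confidence, z = 1.751.
n = p̂(1−p̂)(z/E)² = 0.173 × 0.827 × (1.751/0.06)² = 121.85
Round up: n = 122.

n = 122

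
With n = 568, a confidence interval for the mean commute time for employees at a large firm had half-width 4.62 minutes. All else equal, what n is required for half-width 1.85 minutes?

Margin of error scales as 1/√n, so n₂ = n₁·(E₁/E₂)².
n₂ = 568 × (4.62/1.85)² = 568 × 6.236 = 3542.05
Round up: n₂ = 3543.

3543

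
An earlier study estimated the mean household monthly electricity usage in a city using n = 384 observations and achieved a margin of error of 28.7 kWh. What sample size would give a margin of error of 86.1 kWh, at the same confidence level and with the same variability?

Margin of error scales as 1/√n, so n₂ = n₁·(E₁/E₂)².
n₂ = 384 × (28.7/86.1)² = 384 × 0.1111 = 42.66
Round up: n₂ = 43.

43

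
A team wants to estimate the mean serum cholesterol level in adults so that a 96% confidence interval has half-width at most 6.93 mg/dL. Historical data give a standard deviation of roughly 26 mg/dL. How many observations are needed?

60

For a mean, the margin of error is E = z·σ/√n, so n = (zσ/E)².
At 96% confidence, z = 2.054.
n = (2.054 × 26 / 6.93)² = 59.39
Round up: n = 60.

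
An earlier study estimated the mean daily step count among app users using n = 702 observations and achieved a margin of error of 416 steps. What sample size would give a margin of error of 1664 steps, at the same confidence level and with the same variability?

44

Margin of error scales as 1/√n, so n₂ = n₁·(E₁/E₂)².
n₂ = 702 × (416/1664)² = 702 × 0.0625 = 43.88
Round up: n₂ = 44.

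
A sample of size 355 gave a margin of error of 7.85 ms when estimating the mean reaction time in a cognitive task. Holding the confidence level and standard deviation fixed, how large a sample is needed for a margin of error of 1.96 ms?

n = 5695

Margin of error scales as 1/√n, so n₂ = n₁·(E₁/E₂)².
n₂ = 355 × (7.85/1.96)² = 355 × 16.04 = 5694.20
Round up: n₂ = 5695.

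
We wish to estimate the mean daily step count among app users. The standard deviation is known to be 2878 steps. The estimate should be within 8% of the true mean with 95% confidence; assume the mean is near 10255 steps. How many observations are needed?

48

For a mean, the margin of error is E = z·σ/√n, so n = (zσ/E)².
At 95% confidence, z = 1.960.
E = 8% of 10255 = 820.4 steps.
n = (1.960 × 2878 / 820.4)² = 47.28
Round up: n = 48.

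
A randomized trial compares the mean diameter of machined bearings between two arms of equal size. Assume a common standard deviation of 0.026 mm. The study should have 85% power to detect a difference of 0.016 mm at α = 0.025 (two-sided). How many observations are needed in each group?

57 per group

For two equal groups, n per group = 2·((z_{α/2} + z_β)·σ/δ)².
z_{α/2} = 2.241; z_β = 1.036 (power 85%).
n = 2 × (3.277 × 0.026 / 0.016)² = 2 × 28.36 = 56.72
Round up: n = 57 per group.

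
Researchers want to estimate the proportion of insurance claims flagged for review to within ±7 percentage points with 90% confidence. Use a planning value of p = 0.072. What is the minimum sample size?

37

For a proportion with margin E = 0.07 at 90% confidence, z = 1.645.
n = p̂(1−p̂)(z/E)² = 0.072 × 0.928 × (1.645/0.07)² = 36.90
Round up: n = 37.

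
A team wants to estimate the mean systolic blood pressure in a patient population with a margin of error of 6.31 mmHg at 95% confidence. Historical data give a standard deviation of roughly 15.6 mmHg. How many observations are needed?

24

For a mean, the margin of error is E = z·σ/√n, so n = (zσ/E)².
At 95% confidence, z = 1.960.
n = (1.960 × 15.6 / 6.31)² = 23.48
Round up: n = 24.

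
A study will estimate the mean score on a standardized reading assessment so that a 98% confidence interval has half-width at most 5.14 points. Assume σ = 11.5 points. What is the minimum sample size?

28

For a mean, the margin of error is E = z·σ/√n, so n = (zσ/E)².
At 98% confidence, z = 2.326.
n = (2.326 × 11.5 / 5.14)² = 27.08
Round up: n = 28.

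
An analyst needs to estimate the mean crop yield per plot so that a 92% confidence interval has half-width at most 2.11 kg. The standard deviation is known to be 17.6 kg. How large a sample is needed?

For a mean, the margin of error is E = z·σ/√n, so n = (zσ/E)².
At 92% confidence, z = 1.751.
n = (1.751 × 17.6 / 2.11)² = 213.32
Round up: n = 214.

214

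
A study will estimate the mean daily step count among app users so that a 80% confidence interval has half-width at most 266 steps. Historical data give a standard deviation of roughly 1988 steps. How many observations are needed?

For a mean, the margin of error is E = z·σ/√n, so n = (zσ/E)².
At 80% confidence, z = 1.282.
n = (1.282 × 1988 / 266)² = 91.80
Round up: n = 92.

92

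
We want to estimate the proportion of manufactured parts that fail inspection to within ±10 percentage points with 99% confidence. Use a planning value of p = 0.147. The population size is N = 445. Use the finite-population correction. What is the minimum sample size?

71

For a proportion with margin E = 0.1 at 99% confidence, z = 2.576.
n = p̂(1−p̂)(z/E)² = 0.147 × 0.853 × (2.576/0.1)² = 83.21 — call this n₀.
Finite-population correction with N = 445: n = n₀ / (1 + (n₀−1)/N) = 83.21 / 1.185 = 70.22
Round up: n = 71.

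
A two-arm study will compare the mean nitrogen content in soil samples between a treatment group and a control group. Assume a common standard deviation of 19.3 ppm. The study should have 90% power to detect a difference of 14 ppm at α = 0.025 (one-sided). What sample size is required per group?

For two equal groups, n per group = 2·((z_α + z_β)·σ/δ)².
z_α = 1.960; z_β = 1.282 (power 90%).
n = 2 × (3.242 × 19.3 / 14)² = 2 × 19.97 = 39.94
Round up: n = 40 per group.

40 per group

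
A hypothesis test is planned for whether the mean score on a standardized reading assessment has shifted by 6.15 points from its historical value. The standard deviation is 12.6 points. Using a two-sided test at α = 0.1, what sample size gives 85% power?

For a one-sample z-test, n = ((z_{α/2} + z_β)·σ/δ)².
z_{α/2} = 1.645 (two-sided α = 0.1); z_β = 1.036 (power 85% → β = 0.15).
n = (2.681 × 12.6 / 6.15)² = 30.17
Round up: n = 31.

31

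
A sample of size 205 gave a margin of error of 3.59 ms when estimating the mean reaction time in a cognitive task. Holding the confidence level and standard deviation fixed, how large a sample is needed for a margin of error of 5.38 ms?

Margin of error scales as 1/√n, so n₂ = n₁·(E₁/E₂)².
n₂ = 205 × (3.59/5.38)² = 205 × 0.4453 = 91.29
Round up: n₂ = 92.

92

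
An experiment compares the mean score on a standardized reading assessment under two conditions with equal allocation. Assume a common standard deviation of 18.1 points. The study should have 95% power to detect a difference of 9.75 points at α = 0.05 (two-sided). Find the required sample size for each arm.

90 per group

For two equal groups, n per group = 2·((z_{α/2} + z_β)·σ/δ)².
z_{α/2} = 1.960; z_β = 1.645 (power 95%).
n = 2 × (3.605 × 18.1 / 9.75)² = 2 × 44.79 = 89.58
Round up: n = 90 per group.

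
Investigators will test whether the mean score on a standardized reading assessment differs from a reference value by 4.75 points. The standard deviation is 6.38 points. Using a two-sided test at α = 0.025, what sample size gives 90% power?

23

For a one-sample z-test, n = ((z_{α/2} + z_β)·σ/δ)².
z_{α/2} = 2.241 (two-sided α = 0.025); z_β = 1.282 (power 90% → β = 0.1).
n = (3.523 × 6.38 / 4.75)² = 22.39
Round up: n = 23.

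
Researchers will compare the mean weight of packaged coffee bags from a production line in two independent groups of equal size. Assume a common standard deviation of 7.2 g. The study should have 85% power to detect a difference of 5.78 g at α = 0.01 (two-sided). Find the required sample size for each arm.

41 per group

For two equal groups, n per group = 2·((z_{α/2} + z_β)·σ/δ)².
z_{α/2} = 2.576; z_β = 1.036 (power 85%).
n = 2 × (3.612 × 7.2 / 5.78)² = 2 × 20.24 = 40.48
Round up: n = 41 per group.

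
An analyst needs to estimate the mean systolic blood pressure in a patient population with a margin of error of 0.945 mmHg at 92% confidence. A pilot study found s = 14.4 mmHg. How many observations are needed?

For a mean, the margin of error is E = z·σ/√n, so n = (zσ/E)².
At 92% confidence, z = 1.751.
n = (1.751 × 14.4 / 0.945)² = 711.92
Round up: n = 712.

712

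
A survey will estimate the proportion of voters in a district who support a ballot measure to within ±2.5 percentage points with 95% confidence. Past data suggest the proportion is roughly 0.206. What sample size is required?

1006

For a proportion with margin E = 0.025 at 95% confidence, z = 1.960.
n = p̂(1−p̂)(z/E)² = 0.206 × 0.794 × (1.960/0.025)² = 1005.36
Round up: n = 1006.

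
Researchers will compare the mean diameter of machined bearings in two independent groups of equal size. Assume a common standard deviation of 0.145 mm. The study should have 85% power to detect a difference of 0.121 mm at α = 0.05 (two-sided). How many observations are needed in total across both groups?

52 total

For two equal groups, n per group = 2·((z_{α/2} + z_β)·σ/δ)².
z_{α/2} = 1.960; z_β = 1.036 (power 85%).
n = 2 × (2.996 × 0.145 / 0.121)² = 2 × 12.89 = 25.78
Round up: n = 26 per group.
Total across both groups: 2 × 26 = 52.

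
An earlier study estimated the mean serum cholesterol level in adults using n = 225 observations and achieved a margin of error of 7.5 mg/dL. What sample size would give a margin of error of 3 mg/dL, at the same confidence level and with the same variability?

Margin of error scales as 1/√n, so n₂ = n₁·(E₁/E₂)².
n₂ = 225 × (7.5/3)² = 225 × 6.25 = 1406.25
Round up: n₂ = 1407.

1407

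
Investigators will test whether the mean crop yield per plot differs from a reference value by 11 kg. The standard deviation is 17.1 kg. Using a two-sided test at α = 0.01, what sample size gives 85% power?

32

For a one-sample z-test, n = ((z_{α/2} + z_β)·σ/δ)².
z_{α/2} = 2.576 (two-sided α = 0.01); z_β = 1.036 (power 85% → β = 0.15).
n = (3.612 × 17.1 / 11)² = 31.53
Round up: n = 32.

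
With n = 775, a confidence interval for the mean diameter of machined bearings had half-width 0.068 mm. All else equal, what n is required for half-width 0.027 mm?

Margin of error scales as 1/√n, so n₂ = n₁·(E₁/E₂)².
n₂ = 775 × (0.068/0.027)² = 775 × 6.343 = 4915.82
Round up: n₂ = 4916.

4916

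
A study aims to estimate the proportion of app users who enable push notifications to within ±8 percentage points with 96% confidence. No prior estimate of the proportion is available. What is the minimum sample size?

165

For a proportion with margin E = 0.08 at 96% confidence, z = 2.054.
With no prior estimate, use p = 0.5, which maximizes p(1−p) at 0.25.
n = 0.25 × (z/E)² = 0.25 × (2.054/0.08)² = 164.80
Round up: n = 165.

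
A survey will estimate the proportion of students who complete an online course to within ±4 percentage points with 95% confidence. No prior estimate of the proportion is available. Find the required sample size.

n = 601

For a proportion with margin E = 0.04 at 95% confidence, z = 1.960.
With no prior estimate, use p = 0.5, which maximizes p(1−p) at 0.25.
n = 0.25 × (z/E)² = 0.25 × (1.960/0.04)² = 600.25
Round up: n = 601.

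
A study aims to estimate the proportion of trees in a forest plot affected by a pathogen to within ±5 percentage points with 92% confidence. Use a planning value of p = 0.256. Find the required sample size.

234

For a proportion with margin E = 0.05 at 92% confidence, z = 1.751.
n = p̂(1−p̂)(z/E)² = 0.256 × 0.744 × (1.751/0.05)² = 233.59
Round up: n = 234.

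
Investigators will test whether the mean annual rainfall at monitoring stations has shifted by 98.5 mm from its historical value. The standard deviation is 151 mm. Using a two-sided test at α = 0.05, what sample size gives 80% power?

For a one-sample z-test, n = ((z_{α/2} + z_β)·σ/δ)².
z_{α/2} = 1.960 (two-sided α = 0.05); z_β = 0.842 (power 80% → β = 0.2).
n = (2.802 × 151 / 98.5)² = 18.45
Round up: n = 19.

n = 19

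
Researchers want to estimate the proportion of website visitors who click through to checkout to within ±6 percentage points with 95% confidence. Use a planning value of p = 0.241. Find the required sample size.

196

For a proportion with margin E = 0.06 at 95% confidence, z = 1.960.
n = p̂(1−p̂)(z/E)² = 0.241 × 0.759 × (1.960/0.06)² = 195.19
Round up: n = 196.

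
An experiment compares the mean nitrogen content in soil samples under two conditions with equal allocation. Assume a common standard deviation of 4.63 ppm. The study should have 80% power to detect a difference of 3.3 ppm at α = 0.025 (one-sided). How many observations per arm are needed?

For two equal groups, n per group = 2·((z_α + z_β)·σ/δ)².
z_α = 1.960; z_β = 0.842 (power 80%).
n = 2 × (2.802 × 4.63 / 3.3)² = 2 × 15.46 = 30.92
Round up: n = 31 per group.

31 per group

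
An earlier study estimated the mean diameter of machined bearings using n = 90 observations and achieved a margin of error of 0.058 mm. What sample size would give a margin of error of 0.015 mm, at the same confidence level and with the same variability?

n = 1346

Margin of error scales as 1/√n, so n₂ = n₁·(E₁/E₂)².
n₂ = 90 × (0.058/0.015)² = 90 × 14.95 = 1345.50
Round up: n₂ = 1346.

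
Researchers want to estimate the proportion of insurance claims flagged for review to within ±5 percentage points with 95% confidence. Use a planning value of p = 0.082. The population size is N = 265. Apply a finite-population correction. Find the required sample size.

For a proportion with margin E = 0.05 at 95% confidence, z = 1.960.
n = p̂(1−p̂)(z/E)² = 0.082 × 0.918 × (1.960/0.05)² = 115.67 — call this n₀.
Finite-population correction with N = 265: n = n₀ / (1 + (n₀−1)/N) = 115.67 / 1.433 = 80.72
Round up: n = 81.

n = 81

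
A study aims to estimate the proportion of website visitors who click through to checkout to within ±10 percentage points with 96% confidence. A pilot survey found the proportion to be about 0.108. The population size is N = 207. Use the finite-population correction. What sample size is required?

35

For a proportion with margin E = 0.1 at 96% confidence, z = 2.054.
n = p̂(1−p̂)(z/E)² = 0.108 × 0.892 × (2.054/0.1)² = 40.64 — call this n₀.
Finite-population correction with N = 207: n = n₀ / (1 + (n₀−1)/N) = 40.64 / 1.191 = 34.12
Round up: n = 35.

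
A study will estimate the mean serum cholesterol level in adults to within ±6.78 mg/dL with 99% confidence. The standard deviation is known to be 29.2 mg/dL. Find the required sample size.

124

For a mean, the margin of error is E = z·σ/√n, so n = (zσ/E)².
At 99% confidence, z = 2.576.
n = (2.576 × 29.2 / 6.78)² = 123.08
Round up: n = 124.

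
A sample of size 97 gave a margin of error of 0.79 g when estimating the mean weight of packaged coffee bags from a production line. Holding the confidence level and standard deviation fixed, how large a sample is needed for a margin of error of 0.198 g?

1545

Margin of error scales as 1/√n, so n₂ = n₁·(E₁/E₂)².
n₂ = 97 × (0.79/0.198)² = 97 × 15.92 = 1544.24
Round up: n₂ = 1545.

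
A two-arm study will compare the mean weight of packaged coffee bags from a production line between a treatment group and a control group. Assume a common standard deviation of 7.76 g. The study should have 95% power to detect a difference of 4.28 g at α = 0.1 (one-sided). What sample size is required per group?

57 per group

For two equal groups, n per group = 2·((z_α + z_β)·σ/δ)².
z_α = 1.282; z_β = 1.645 (power 95%).
n = 2 × (2.927 × 7.76 / 4.28)² = 2 × 28.16 = 56.32
Round up: n = 57 per group.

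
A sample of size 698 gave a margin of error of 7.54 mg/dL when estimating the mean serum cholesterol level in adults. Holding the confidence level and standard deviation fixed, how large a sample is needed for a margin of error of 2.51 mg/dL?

Margin of error scales as 1/√n, so n₂ = n₁·(E₁/E₂)².
n₂ = 698 × (7.54/2.51)² = 698 × 9.024 = 6298.75
Round up: n₂ = 6299.

6299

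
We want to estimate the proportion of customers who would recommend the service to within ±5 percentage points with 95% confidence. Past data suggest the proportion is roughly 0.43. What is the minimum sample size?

For a proportion with margin E = 0.05 at 95% confidence, z = 1.960.
n = p̂(1−p̂)(z/E)² = 0.43 × 0.57 × (1.960/0.05)² = 376.63
Round up: n = 377.

n = 377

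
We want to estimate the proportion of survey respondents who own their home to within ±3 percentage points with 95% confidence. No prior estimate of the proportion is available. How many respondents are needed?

For a proportion with margin E = 0.03 at 95% confidence, z = 1.960.
With no prior estimate, use p = 0.5, which maximizes p(1−p) at 0.25.
n = 0.25 × (z/E)² = 0.25 × (1.960/0.03)² = 1067.11
Round up: n = 1068.

1068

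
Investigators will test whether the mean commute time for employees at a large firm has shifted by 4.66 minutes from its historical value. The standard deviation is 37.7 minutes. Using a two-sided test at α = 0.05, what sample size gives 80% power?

n = 514

For a one-sample z-test, n = ((z_{α/2} + z_β)·σ/δ)².
z_{α/2} = 1.960 (two-sided α = 0.05); z_β = 0.842 (power 80% → β = 0.2).
n = (2.802 × 37.7 / 4.66)² = 513.86
Round up: n = 514.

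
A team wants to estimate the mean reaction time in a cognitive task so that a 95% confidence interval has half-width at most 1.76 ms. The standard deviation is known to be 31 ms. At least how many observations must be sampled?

1192

For a mean, the margin of error is E = z·σ/√n, so n = (zσ/E)².
At 95% confidence, z = 1.960.
n = (1.960 × 31 / 1.76)² = 1191.82
Round up: n = 1192.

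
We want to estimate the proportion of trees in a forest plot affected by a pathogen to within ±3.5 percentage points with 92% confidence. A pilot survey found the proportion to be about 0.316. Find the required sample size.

For a proportion with margin E = 0.035 at 92% confidence, z = 1.751.
n = p̂(1−p̂)(z/E)² = 0.316 × 0.684 × (1.751/0.035)² = 540.98
Round up: n = 541.

n = 541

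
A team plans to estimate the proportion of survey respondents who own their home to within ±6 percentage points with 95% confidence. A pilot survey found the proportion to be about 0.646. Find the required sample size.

For a proportion with margin E = 0.06 at 95% confidence, z = 1.960.
n = p̂(1−p̂)(z/E)² = 0.646 × 0.354 × (1.960/0.06)² = 244.03
Round up: n = 245.

245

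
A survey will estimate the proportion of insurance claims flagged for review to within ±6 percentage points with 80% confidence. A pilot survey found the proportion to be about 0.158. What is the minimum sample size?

61

For a proportion with margin E = 0.06 at 80% confidence, z = 1.282.
n = p̂(1−p̂)(z/E)² = 0.158 × 0.842 × (1.282/0.06)² = 60.74
Round up: n = 61.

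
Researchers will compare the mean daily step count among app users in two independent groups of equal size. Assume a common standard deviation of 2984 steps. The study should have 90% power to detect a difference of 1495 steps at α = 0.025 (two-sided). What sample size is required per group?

For two equal groups, n per group = 2·((z_{α/2} + z_β)·σ/δ)².
z_{α/2} = 2.241; z_β = 1.282 (power 90%).
n = 2 × (3.523 × 2984 / 1495)² = 2 × 49.45 = 98.90
Round up: n = 99 per group.

99 per group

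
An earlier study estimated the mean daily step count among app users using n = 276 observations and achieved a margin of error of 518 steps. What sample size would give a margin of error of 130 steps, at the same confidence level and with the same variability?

4383

Margin of error scales as 1/√n, so n₂ = n₁·(E₁/E₂)².
n₂ = 276 × (518/130)² = 276 × 15.88 = 4382.88
Round up: n₂ = 4383.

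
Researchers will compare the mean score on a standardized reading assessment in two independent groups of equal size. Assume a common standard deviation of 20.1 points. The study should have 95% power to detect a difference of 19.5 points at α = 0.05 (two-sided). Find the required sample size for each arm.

For two equal groups, n per group = 2·((z_{α/2} + z_β)·σ/δ)².
z_{α/2} = 1.960; z_β = 1.645 (power 95%).
n = 2 × (3.605 × 20.1 / 19.5)² = 2 × 13.81 = 27.62
Round up: n = 28 per group.

28 per group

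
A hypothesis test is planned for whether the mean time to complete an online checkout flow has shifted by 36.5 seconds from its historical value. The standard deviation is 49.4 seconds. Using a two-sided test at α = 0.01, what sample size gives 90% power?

28

For a one-sample z-test, n = ((z_{α/2} + z_β)·σ/δ)².
z_{α/2} = 2.576 (two-sided α = 0.01); z_β = 1.282 (power 90% → β = 0.1).
n = (3.858 × 49.4 / 36.5)² = 27.26
Round up: n = 28.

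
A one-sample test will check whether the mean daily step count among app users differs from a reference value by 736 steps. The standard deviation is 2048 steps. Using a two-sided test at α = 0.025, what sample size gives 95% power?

117

For a one-sample z-test, n = ((z_{α/2} + z_β)·σ/δ)².
z_{α/2} = 2.241 (two-sided α = 0.025); z_β = 1.645 (power 95% → β = 0.05).
n = (3.886 × 2048 / 736)² = 116.93
Round up: n = 117.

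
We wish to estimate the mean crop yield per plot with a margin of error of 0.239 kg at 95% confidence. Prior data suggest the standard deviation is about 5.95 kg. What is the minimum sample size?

2381

For a mean, the margin of error is E = z·σ/√n, so n = (zσ/E)².
At 95% confidence, z = 1.960.
n = (1.960 × 5.95 / 0.239)² = 2380.95
Round up: n = 2381.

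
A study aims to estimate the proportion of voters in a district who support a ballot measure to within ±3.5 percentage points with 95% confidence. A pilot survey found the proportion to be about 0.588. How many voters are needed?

For a proportion with margin E = 0.035 at 95% confidence, z = 1.960.
n = p̂(1−p̂)(z/E)² = 0.588 × 0.412 × (1.960/0.035)² = 759.71
Round up: n = 760.

n = 760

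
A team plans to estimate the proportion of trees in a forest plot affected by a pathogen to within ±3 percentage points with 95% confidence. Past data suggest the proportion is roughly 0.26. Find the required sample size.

For a proportion with margin E = 0.03 at 95% confidence, z = 1.960.
n = p̂(1−p̂)(z/E)² = 0.26 × 0.74 × (1.960/0.03)² = 821.25
Round up: n = 822.

822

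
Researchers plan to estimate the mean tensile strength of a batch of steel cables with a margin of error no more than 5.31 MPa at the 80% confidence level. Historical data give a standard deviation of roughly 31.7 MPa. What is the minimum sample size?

59

For a mean, the margin of error is E = z·σ/√n, so n = (zσ/E)².
At 80% confidence, z = 1.282.
n = (1.282 × 31.7 / 5.31)² = 58.57
Round up: n = 59.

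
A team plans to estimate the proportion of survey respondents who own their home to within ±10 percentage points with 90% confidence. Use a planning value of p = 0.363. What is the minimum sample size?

For a proportion with margin E = 0.1 at 90% confidence, z = 1.645.
n = p̂(1−p̂)(z/E)² = 0.363 × 0.637 × (1.645/0.1)² = 62.57
Round up: n = 63.

n = 63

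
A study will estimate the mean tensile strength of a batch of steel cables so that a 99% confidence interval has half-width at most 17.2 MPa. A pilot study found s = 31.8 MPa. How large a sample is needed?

23

For a mean, the margin of error is E = z·σ/√n, so n = (zσ/E)².
At 99% confidence, z = 2.576.
n = (2.576 × 31.8 / 17.2)² = 22.68
Round up: n = 23.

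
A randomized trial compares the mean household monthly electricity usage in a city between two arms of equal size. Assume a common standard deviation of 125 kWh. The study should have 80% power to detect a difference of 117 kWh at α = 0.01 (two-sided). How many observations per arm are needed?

27 per group

For two equal groups, n per group = 2·((z_{α/2} + z_β)·σ/δ)².
z_{α/2} = 2.576; z_β = 0.842 (power 80%).
n = 2 × (3.418 × 125 / 117)² = 2 × 13.33 = 26.66
Round up: n = 27 per group.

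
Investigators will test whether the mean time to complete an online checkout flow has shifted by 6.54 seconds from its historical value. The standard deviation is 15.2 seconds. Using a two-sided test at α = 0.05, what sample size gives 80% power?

For a one-sample z-test, n = ((z_{α/2} + z_β)·σ/δ)².
z_{α/2} = 1.960 (two-sided α = 0.05); z_β = 0.842 (power 80% → β = 0.2).
n = (2.802 × 15.2 / 6.54)² = 42.41
Round up: n = 43.

43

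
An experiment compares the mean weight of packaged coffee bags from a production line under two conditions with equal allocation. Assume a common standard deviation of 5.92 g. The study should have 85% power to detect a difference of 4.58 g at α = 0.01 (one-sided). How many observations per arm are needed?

For two equal groups, n per group = 2·((z_α + z_β)·σ/δ)².
z_α = 2.326; z_β = 1.036 (power 85%).
n = 2 × (3.362 × 5.92 / 4.58)² = 2 × 18.88 = 37.76
Round up: n = 38 per group.

38 per group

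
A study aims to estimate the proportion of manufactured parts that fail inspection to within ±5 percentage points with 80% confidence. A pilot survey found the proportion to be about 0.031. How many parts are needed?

For a proportion with margin E = 0.05 at 80% confidence, z = 1.282.
n = p̂(1−p̂)(z/E)² = 0.031 × 0.969 × (1.282/0.05)² = 19.75
Round up: n = 20.

20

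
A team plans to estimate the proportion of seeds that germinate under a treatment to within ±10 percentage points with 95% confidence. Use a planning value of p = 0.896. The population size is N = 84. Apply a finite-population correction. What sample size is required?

26

For a proportion with margin E = 0.1 at 95% confidence, z = 1.960.
n = p̂(1−p̂)(z/E)² = 0.896 × 0.104 × (1.960/0.1)² = 35.80 — call this n₀.
Finite-population correction with N = 84: n = n₀ / (1 + (n₀−1)/N) = 35.80 / 1.414 = 25.32
Round up: n = 26.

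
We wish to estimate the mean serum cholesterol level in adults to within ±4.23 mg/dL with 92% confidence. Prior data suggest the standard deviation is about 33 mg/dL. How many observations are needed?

187

For a mean, the margin of error is E = z·σ/√n, so n = (zσ/E)².
At 92% confidence, z = 1.751.
n = (1.751 × 33 / 4.23)² = 186.60
Round up: n = 187.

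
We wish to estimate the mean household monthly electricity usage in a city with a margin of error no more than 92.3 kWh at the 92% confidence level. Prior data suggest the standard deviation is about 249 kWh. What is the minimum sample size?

23

For a mean, the margin of error is E = z·σ/√n, so n = (zσ/E)².
At 92% confidence, z = 1.751.
n = (1.751 × 249 / 92.3)² = 22.31
Round up: n = 23.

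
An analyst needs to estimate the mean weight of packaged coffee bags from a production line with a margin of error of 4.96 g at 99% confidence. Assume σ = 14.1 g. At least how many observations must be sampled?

For a mean, the margin of error is E = z·σ/√n, so n = (zσ/E)².
At 99% confidence, z = 2.576.
n = (2.576 × 14.1 / 4.96)² = 53.62
Round up: n = 54.

54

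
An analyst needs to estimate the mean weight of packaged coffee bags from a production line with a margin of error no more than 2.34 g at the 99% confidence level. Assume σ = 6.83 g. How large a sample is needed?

n = 57

For a mean, the margin of error is E = z·σ/√n, so n = (zσ/E)².
At 99% confidence, z = 2.576.
n = (2.576 × 6.83 / 2.34)² = 56.53
Round up: n = 57.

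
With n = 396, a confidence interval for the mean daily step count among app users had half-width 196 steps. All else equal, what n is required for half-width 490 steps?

64

Margin of error scales as 1/√n, so n₂ = n₁·(E₁/E₂)².
n₂ = 396 × (196/490)² = 396 × 0.16 = 63.36
Round up: n₂ = 64.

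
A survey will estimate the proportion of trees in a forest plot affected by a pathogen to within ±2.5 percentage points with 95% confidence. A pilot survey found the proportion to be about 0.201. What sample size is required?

n = 988

For a proportion with margin E = 0.025 at 95% confidence, z = 1.960.
n = p̂(1−p̂)(z/E)² = 0.201 × 0.799 × (1.960/0.025)² = 987.13
Round up: n = 988.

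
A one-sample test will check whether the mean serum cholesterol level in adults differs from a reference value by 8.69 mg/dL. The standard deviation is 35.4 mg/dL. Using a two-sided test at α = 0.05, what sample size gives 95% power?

n = 216

For a one-sample z-test, n = ((z_{α/2} + z_β)·σ/δ)².
z_{α/2} = 1.960 (two-sided α = 0.05); z_β = 1.645 (power 95% → β = 0.05).
n = (3.605 × 35.4 / 8.69)² = 215.66
Round up: n = 216.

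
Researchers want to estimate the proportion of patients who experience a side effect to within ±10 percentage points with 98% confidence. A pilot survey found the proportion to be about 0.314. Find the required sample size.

For a proportion with margin E = 0.1 at 98% confidence, z = 2.326.
n = p̂(1−p̂)(z/E)² = 0.314 × 0.686 × (2.326/0.1)² = 116.54
Round up: n = 117.

117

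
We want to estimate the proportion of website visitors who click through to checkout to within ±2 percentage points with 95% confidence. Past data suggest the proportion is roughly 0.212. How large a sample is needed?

For a proportion with margin E = 0.02 at 95% confidence, z = 1.960.
n = p̂(1−p̂)(z/E)² = 0.212 × 0.788 × (1.960/0.02)² = 1604.41
Round up: n = 1605.

1605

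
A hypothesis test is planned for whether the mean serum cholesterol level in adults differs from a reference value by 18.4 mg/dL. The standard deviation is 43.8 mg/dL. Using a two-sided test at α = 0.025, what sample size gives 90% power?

71

For a one-sample z-test, n = ((z_{α/2} + z_β)·σ/δ)².
z_{α/2} = 2.241 (two-sided α = 0.025); z_β = 1.282 (power 90% → β = 0.1).
n = (3.523 × 43.8 / 18.4)² = 70.33
Round up: n = 71.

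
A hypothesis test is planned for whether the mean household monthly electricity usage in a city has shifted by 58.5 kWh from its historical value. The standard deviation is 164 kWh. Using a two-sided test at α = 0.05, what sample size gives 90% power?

83

For a one-sample z-test, n = ((z_{α/2} + z_β)·σ/δ)².
z_{α/2} = 1.960 (two-sided α = 0.05); z_β = 1.282 (power 90% → β = 0.1).
n = (3.242 × 164 / 58.5)² = 82.60
Round up: n = 83.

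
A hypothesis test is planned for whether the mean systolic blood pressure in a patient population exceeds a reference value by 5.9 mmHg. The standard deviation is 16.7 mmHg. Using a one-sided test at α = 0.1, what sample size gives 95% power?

For a one-sample z-test, n = ((z_α + z_β)·σ/δ)².
z_α = 1.282 (one-sided α = 0.1); z_β = 1.645 (power 95% → β = 0.05).
n = (2.927 × 16.7 / 5.9)² = 68.64
Round up: n = 69.

69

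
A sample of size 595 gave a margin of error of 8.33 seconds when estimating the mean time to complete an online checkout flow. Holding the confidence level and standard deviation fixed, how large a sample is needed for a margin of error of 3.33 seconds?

n = 3724

Margin of error scales as 1/√n, so n₂ = n₁·(E₁/E₂)².
n₂ = 595 × (8.33/3.33)² = 595 × 6.258 = 3723.51
Round up: n₂ = 3724.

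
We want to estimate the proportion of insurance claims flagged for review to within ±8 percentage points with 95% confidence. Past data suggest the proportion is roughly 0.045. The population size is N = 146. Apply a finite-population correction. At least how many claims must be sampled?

23

For a proportion with margin E = 0.08 at 95% confidence, z = 1.960.
n = p̂(1−p̂)(z/E)² = 0.045 × 0.955 × (1.960/0.08)² = 25.80 — call this n₀.
Finite-population correction with N = 146: n = n₀ / (1 + (n₀−1)/N) = 25.80 / 1.17 = 22.05
Round up: n = 23.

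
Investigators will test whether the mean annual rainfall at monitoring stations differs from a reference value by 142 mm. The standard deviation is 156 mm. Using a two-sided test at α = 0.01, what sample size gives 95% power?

22

For a one-sample z-test, n = ((z_{α/2} + z_β)·σ/δ)².
z_{α/2} = 2.576 (two-sided α = 0.01); z_β = 1.645 (power 95% → β = 0.05).
n = (4.221 × 156 / 142)² = 21.50
Round up: n = 22.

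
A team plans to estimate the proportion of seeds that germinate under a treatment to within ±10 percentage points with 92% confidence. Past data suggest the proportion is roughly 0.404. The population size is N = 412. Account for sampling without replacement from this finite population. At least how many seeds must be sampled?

For a proportion with margin E = 0.1 at 92% confidence, z = 1.751.
n = p̂(1−p̂)(z/E)² = 0.404 × 0.596 × (1.751/0.1)² = 73.82 — call this n₀.
Finite-population correction with N = 412: n = n₀ / (1 + (n₀−1)/N) = 73.82 / 1.177 = 62.72
Round up: n = 63.

63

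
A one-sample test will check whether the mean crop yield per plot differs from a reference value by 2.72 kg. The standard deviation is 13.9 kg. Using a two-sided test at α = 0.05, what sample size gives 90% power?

275

For a one-sample z-test, n = ((z_{α/2} + z_β)·σ/δ)².
z_{α/2} = 1.960 (two-sided α = 0.05); z_β = 1.282 (power 90% → β = 0.1).
n = (3.242 × 13.9 / 2.72)² = 274.48
Round up: n = 275.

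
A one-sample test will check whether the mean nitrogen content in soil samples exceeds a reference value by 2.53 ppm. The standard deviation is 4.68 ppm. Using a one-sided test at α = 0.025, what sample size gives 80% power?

For a one-sample z-test, n = ((z_α + z_β)·σ/δ)².
z_α = 1.960 (one-sided α = 0.025); z_β = 0.842 (power 80% → β = 0.2).
n = (2.802 × 4.68 / 2.53)² = 26.87
Round up: n = 27.

n = 27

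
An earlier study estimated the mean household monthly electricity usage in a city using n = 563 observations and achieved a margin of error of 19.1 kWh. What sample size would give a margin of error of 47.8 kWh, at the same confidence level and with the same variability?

Margin of error scales as 1/√n, so n₂ = n₁·(E₁/E₂)².
n₂ = 563 × (19.1/47.8)² = 563 × 0.1597 = 89.91
Round up: n₂ = 90.

90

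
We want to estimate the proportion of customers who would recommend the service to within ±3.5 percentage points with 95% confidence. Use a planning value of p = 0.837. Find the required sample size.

For a proportion with margin E = 0.035 at 95% confidence, z = 1.960.
n = p̂(1−p̂)(z/E)² = 0.837 × 0.163 × (1.960/0.035)² = 427.85
Round up: n = 428.

428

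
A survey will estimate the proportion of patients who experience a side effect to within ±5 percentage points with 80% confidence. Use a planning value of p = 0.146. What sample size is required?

n = 82

For a proportion with margin E = 0.05 at 80% confidence, z = 1.282.
n = p̂(1−p̂)(z/E)² = 0.146 × 0.854 × (1.282/0.05)² = 81.97
Round up: n = 82.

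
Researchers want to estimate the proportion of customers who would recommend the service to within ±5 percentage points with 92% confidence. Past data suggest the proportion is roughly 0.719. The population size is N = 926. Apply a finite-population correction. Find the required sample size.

For a proportion with margin E = 0.05 at 92% confidence, z = 1.751.
n = p̂(1−p̂)(z/E)² = 0.719 × 0.281 × (1.751/0.05)² = 247.78 — call this n₀.
Finite-population correction with N = 926: n = n₀ / (1 + (n₀−1)/N) = 247.78 / 1.267 = 195.56
Round up: n = 196.

196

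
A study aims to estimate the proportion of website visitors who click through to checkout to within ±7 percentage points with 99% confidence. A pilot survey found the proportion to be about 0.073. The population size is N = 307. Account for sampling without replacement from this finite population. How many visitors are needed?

For a proportion with margin E = 0.07 at 99% confidence, z = 2.576.
n = p̂(1−p̂)(z/E)² = 0.073 × 0.927 × (2.576/0.07)² = 91.64 — call this n₀.
Finite-population correction with N = 307: n = n₀ / (1 + (n₀−1)/N) = 91.64 / 1.295 = 70.76
Round up: n = 71.

71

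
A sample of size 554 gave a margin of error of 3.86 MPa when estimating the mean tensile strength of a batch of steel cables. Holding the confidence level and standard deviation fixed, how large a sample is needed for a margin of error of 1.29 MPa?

4961

Margin of error scales as 1/√n, so n₂ = n₁·(E₁/E₂)².
n₂ = 554 × (3.86/1.29)² = 554 × 8.954 = 4960.52
Round up: n₂ = 4961.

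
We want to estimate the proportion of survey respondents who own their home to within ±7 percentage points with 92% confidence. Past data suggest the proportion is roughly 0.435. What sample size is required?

154

For a proportion with margin E = 0.07 at 92% confidence, z = 1.751.
n = p̂(1−p̂)(z/E)² = 0.435 × 0.565 × (1.751/0.07)² = 153.78
Round up: n = 154.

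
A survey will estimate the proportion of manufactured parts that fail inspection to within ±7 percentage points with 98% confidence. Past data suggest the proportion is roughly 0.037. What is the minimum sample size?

40

For a proportion with margin E = 0.07 at 98% confidence, z = 2.326.
n = p̂(1−p̂)(z/E)² = 0.037 × 0.963 × (2.326/0.07)² = 39.34
Round up: n = 40.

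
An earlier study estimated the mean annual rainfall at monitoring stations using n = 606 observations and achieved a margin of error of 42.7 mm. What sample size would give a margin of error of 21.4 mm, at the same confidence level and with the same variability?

Margin of error scales as 1/√n, so n₂ = n₁·(E₁/E₂)².
n₂ = 606 × (42.7/21.4)² = 606 × 3.981 = 2412.49
Round up: n₂ = 2413.

2413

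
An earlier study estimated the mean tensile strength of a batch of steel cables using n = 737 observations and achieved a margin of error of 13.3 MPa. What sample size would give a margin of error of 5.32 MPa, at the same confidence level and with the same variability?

4607

Margin of error scales as 1/√n, so n₂ = n₁·(E₁/E₂)².
n₂ = 737 × (13.3/5.32)² = 737 × 6.25 = 4606.25
Round up: n₂ = 4607.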